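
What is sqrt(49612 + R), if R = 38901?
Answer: sqrt(88513) ≈ 297.51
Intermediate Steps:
sqrt(49612 + R) = sqrt(49612 + 38901) = sqrt(88513)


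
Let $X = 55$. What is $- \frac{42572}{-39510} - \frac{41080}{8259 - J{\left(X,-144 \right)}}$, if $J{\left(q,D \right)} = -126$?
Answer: $- \frac{3246422}{849465} \approx -3.8217$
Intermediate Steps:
$- \frac{42572}{-39510} - \frac{41080}{8259 - J{\left(X,-144 \right)}} = - \frac{42572}{-39510} - \frac{41080}{8259 - -126} = \left(-42572\right) \left(- \frac{1}{39510}\right) - \frac{41080}{8259 + 126} = \frac{21286}{19755} - \frac{41080}{8385} = \frac{21286}{19755} - \frac{632}{129} = - \frac{3246422}{849465}$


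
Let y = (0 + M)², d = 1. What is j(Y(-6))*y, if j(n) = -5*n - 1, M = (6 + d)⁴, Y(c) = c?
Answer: 167179229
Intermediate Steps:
M = 2401 (M = (6 + 1)⁴ = 7⁴ = 2401)
j(n) = -1 - 5*n
y = 5764801 (y = (0 + 2401)² = 2401² = 5764801)
j(Y(-6))*y = (-1 - 5*(-6))*5764801 = (-1 + 30)*5764801 = 29*5764801 = 167179229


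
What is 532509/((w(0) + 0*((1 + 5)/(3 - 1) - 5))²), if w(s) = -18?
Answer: 177503/108 ≈ 1643.5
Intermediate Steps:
532509/((w(0) + 0*((1 + 5)/(3 - 1) - 5))²) = 532509/((-18 + 0*((1 + 5)/(3 - 1) - 5))²) = 532509/((-18 + 0*(6/2 - 5))²) = 532509/((-18 + 0*(6*(½) - 5))²) = 532509/((-18 + 0*(3 - 5))²) = 532509/((-18 + 0*(-2))²) = 532509/((-18 + 0)²) = 532509/((-18)²) = 532509/324 = 532509*(1/324) = 177503/108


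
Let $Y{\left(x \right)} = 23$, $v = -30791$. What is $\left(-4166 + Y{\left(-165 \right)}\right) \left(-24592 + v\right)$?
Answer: $229451769$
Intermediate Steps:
$\left(-4166 + Y{\left(-165 \right)}\right) \left(-24592 + v\right) = \left(-4166 + 23\right) \left(-24592 - 30791\right) = \left(-4143\right) \left(-55383\right) = 229451769$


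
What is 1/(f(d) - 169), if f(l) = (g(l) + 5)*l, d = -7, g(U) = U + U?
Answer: -1/106 ≈ -0.0094340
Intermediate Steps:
g(U) = 2*U
f(l) = l*(5 + 2*l) (f(l) = (2*l + 5)*l = (5 + 2*l)*l = l*(5 + 2*l))
1/(f(d) - 169) = 1/(-7*(5 + 2*(-7)) - 169) = 1/(-7*(5 - 14) - 169) = 1/(-7*(-9) - 169) = 1/(63 - 169) = 1/(-106) = -1/106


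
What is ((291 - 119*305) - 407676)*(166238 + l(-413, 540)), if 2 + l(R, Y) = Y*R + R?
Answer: 25377164960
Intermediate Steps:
l(R, Y) = -2 + R + R*Y (l(R, Y) = -2 + (Y*R + R) = -2 + (R*Y + R) = -2 + (R + R*Y) = -2 + R + R*Y)
((291 - 119*305) - 407676)*(166238 + l(-413, 540)) = ((291 - 119*305) - 407676)*(166238 + (-2 - 413 - 413*540)) = ((291 - 36295) - 407676)*(166238 + (-2 - 413 - 223020)) = (-36004 - 407676)*(166238 - 223435) = -443680*(-57197) = 25377164960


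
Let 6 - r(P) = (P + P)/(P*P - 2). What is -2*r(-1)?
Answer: -8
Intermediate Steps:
r(P) = 6 - 2*P/(-2 + P**2) (r(P) = 6 - (P + P)/(P*P - 2) = 6 - 2*P/(P**2 - 2) = 6 - 2*P/(-2 + P**2))
-2*r(-1) = -4*(-6 - 1*(-1) + 3*(-1)**2)/(-2 + (-1)**2) = -4*(-6 + 1 + 3*1)/(-2 + 1) = -4*(-6 + 1 + 3)/(-1) = -4*(-1)*(-2) = -2*4 = -8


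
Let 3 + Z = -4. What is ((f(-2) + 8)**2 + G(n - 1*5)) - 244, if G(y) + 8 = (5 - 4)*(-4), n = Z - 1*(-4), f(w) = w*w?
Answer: -112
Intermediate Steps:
Z = -7 (Z = -3 - 4 = -7)
f(w) = w**2
n = -3 (n = -7 - 1*(-4) = -7 + 4 = -3)
G(y) = -12 (G(y) = -8 + (5 - 4)*(-4) = -8 + 1*(-4) = -8 - 4 = -12)
((f(-2) + 8)**2 + G(n - 1*5)) - 244 = (((-2)**2 + 8)**2 - 12) - 244 = ((4 + 8)**2 - 12) - 244 = (12**2 - 12) - 244 = (144 - 12) - 244 = 132 - 244 = -112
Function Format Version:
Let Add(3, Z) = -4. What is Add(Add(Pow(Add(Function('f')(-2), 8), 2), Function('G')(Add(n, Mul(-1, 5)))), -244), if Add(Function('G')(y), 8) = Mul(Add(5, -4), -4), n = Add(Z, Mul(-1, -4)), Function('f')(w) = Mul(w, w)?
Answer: -112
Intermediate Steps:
Z = -7 (Z = Add(-3, -4) = -7)
Function('f')(w) = Pow(w, 2)
n = -3 (n = Add(-7, Mul(-1, -4)) = Add(-7, 4) = -3)
Function('G')(y) = -12 (Function('G')(y) = Add(-8, Mul(Add(5, -4), -4)) = Add(-8, Mul(1, -4)) = Add(-8, -4) = -12)
Add(Add(Pow(Add(Function('f')(-2), 8), 2), Function('G')(Add(n, Mul(-1, 5)))), -244) = Add(Add(Pow(Add(Pow(-2, 2), 8), 2), -12), -244) = Add(Add(Pow(Add(4, 8), 2), -12), -244) = Add(Add(Pow(12, 2), -12), -244) = Add(Add(144, -12), -244) = Add(132, -244) = -112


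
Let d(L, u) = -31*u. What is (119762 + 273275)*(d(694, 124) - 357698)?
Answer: -142099383054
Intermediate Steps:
(119762 + 273275)*(d(694, 124) - 357698) = (119762 + 273275)*(-31*124 - 357698) = 393037*(-3844 - 357698) = 393037*(-361542) = -142099383054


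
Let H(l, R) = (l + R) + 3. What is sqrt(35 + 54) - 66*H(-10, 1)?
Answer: 396 + sqrt(89) ≈ 405.43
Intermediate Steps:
H(l, R) = 3 + R + l (H(l, R) = (R + l) + 3 = 3 + R + l)
sqrt(35 + 54) - 66*H(-10, 1) = sqrt(35 + 54) - 66*(3 + 1 - 10) = sqrt(89) - 66*(-6) = sqrt(89) + 396 = 396 + sqrt(89)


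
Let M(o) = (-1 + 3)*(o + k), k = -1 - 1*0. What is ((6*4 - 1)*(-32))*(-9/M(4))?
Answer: 1104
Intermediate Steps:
k = -1 (k = -1 + 0 = -1)
M(o) = -2 + 2*o (M(o) = (-1 + 3)*(o - 1) = 2*(-1 + o) = -2 + 2*o)
((6*4 - 1)*(-32))*(-9/M(4)) = ((6*4 - 1)*(-32))*(-9/(-2 + 2*4)) = ((24 - 1)*(-32))*(-9/(-2 + 8)) = (23*(-32))*(-9/6) = -(-6624)/6 = -736*(-3/2) = 1104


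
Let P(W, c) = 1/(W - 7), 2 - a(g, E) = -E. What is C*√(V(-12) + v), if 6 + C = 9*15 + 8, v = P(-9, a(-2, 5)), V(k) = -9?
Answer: 137*I*√145/4 ≈ 412.42*I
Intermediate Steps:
a(g, E) = 2 + E (a(g, E) = 2 - (-1)*E = 2 + E)
P(W, c) = 1/(-7 + W)
v = -1/16 (v = 1/(-7 - 9) = 1/(-16) = -1/16 ≈ -0.062500)
C = 137 (C = -6 + (9*15 + 8) = -6 + (135 + 8) = -6 + 143 = 137)
C*√(V(-12) + v) = 137*√(-9 - 1/16) = 137*√(-145/16) = 137*(I*√145/4) = 137*I*√145/4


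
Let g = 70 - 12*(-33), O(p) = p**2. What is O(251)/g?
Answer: 63001/466 ≈ 135.20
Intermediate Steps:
g = 466 (g = 70 + 396 = 466)
O(251)/g = 251**2/466 = 63001*(1/466) = 63001/466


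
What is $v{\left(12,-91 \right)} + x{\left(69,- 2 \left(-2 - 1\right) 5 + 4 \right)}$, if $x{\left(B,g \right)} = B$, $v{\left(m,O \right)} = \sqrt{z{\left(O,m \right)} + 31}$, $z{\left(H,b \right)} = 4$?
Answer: $69 + \sqrt{35} \approx 74.916$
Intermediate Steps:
$v{\left(m,O \right)} = \sqrt{35}$ ($v{\left(m,O \right)} = \sqrt{4 + 31} = \sqrt{35}$)
$v{\left(12,-91 \right)} + x{\left(69,- 2 \left(-2 - 1\right) 5 + 4 \right)} = \sqrt{35} + 69 = 69 + \sqrt{35}$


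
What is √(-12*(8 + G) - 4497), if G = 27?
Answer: I*√4917 ≈ 70.121*I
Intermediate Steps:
√(-12*(8 + G) - 4497) = √(-12*(8 + 27) - 4497) = √(-12*35 - 4497) = √(-420 - 4497) = √(-4917) = I*√4917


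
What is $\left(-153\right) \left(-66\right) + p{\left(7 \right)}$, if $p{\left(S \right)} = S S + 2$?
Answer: $10149$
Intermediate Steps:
$p{\left(S \right)} = 2 + S^{2}$ ($p{\left(S \right)} = S^{2} + 2 = 2 + S^{2}$)
$\left(-153\right) \left(-66\right) + p{\left(7 \right)} = \left(-153\right) \left(-66\right) + \left(2 + 7^{2}\right) = 10098 + \left(2 + 49\right) = 10098 + 51 = 10149$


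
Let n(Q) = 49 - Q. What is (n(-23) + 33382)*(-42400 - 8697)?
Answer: -1709399038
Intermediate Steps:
(n(-23) + 33382)*(-42400 - 8697) = ((49 - 1*(-23)) + 33382)*(-42400 - 8697) = ((49 + 23) + 33382)*(-51097) = (72 + 33382)*(-51097) = 33454*(-51097) = -1709399038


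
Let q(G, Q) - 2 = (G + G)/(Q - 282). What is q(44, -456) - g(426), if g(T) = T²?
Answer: -66963950/369 ≈ -1.8147e+5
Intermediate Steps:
q(G, Q) = 2 + 2*G/(-282 + Q) (q(G, Q) = 2 + (G + G)/(Q - 282) = 2 + (2*G)/(-282 + Q) = 2 + 2*G/(-282 + Q))
q(44, -456) - g(426) = 2*(-282 + 44 - 456)/(-282 - 456) - 1*426² = 2*(-694)/(-738) - 1*181476 = 2*(-1/738)*(-694) - 181476 = 694/369 - 181476 = -66963950/369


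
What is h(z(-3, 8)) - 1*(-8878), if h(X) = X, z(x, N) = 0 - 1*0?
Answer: 8878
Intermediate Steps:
z(x, N) = 0 (z(x, N) = 0 + 0 = 0)
h(z(-3, 8)) - 1*(-8878) = 0 - 1*(-8878) = 0 + 8878 = 8878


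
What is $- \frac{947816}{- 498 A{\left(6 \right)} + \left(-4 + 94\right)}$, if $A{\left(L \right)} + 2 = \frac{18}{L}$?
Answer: $\frac{118477}{51} \approx 2323.1$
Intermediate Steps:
$A{\left(L \right)} = -2 + \frac{18}{L}$
$- \frac{947816}{- 498 A{\left(6 \right)} + \left(-4 + 94\right)} = - \frac{947816}{- 498 \left(-2 + \frac{18}{6}\right) + \left(-4 + 94\right)} = - \frac{947816}{- 498 \left(-2 + 18 \cdot \frac{1}{6}\right) + 90} = - \frac{947816}{- 498 \left(-2 + 3\right) + 90} = - \frac{947816}{\left(-498\right) 1 + 90} = - \frac{947816}{-498 + 90} = - \frac{947816}{-408} = \left(-947816\right) \left(- \frac{1}{408}\right) = \frac{118477}{51}$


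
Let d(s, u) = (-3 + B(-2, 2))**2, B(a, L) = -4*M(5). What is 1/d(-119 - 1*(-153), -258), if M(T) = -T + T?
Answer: 1/9 ≈ 0.11111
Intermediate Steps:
M(T) = 0
B(a, L) = 0 (B(a, L) = -4*0 = 0)
d(s, u) = 9 (d(s, u) = (-3 + 0)**2 = (-3)**2 = 9)
1/d(-119 - 1*(-153), -258) = 1/9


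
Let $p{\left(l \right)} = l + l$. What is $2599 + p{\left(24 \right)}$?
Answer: $2647$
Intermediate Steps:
$p{\left(l \right)} = 2 l$
$2599 + p{\left(24 \right)} = 2599 + 2 \cdot 24 = 2599 + 48 = 2647$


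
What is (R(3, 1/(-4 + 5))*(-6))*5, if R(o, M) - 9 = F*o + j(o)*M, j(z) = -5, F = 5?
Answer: -570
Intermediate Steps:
R(o, M) = 9 - 5*M + 5*o (R(o, M) = 9 + (5*o - 5*M) = 9 + (-5*M + 5*o) = 9 - 5*M + 5*o)
(R(3, 1/(-4 + 5))*(-6))*5 = ((9 - 5/(-4 + 5) + 5*3)*(-6))*5 = ((9 - 5/1 + 15)*(-6))*5 = ((9 - 5*1 + 15)*(-6))*5 = ((9 - 5 + 15)*(-6))*5 = (19*(-6))*5 = -114*5 = -570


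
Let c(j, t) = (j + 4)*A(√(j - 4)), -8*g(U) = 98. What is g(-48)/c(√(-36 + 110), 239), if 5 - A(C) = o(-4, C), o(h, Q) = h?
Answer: 49/522 - 49*√74/2088 ≈ -0.10800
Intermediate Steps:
g(U) = -49/4 (g(U) = -⅛*98 = -49/4)
A(C) = 9 (A(C) = 5 - 1*(-4) = 5 + 4 = 9)
c(j, t) = 36 + 9*j (c(j, t) = (j + 4)*9 = (4 + j)*9 = 36 + 9*j)
g(-48)/c(√(-36 + 110), 239) = -49/(4*(36 + 9*√(-36 + 110))) = -49/(4*(36 + 9*√74))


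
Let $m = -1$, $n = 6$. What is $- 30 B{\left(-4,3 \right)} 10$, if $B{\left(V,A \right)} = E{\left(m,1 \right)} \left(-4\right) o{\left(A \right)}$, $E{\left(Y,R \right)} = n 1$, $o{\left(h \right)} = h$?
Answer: $21600$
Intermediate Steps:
$E{\left(Y,R \right)} = 6$ ($E{\left(Y,R \right)} = 6 \cdot 1 = 6$)
$B{\left(V,A \right)} = - 24 A$ ($B{\left(V,A \right)} = 6 \left(-4\right) A = - 24 A$)
$- 30 B{\left(-4,3 \right)} 10 = - 30 \left(\left(-24\right) 3\right) 10 = \left(-30\right) \left(-72\right) 10 = 2160 \cdot 10 = 21600$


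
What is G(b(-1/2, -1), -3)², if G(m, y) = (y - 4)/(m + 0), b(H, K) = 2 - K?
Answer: 49/9 ≈ 5.4444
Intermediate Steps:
G(m, y) = (-4 + y)/m
G(b(-1/2, -1), -3)² = ((-4 - 3)/(2 - 1*(-1)))² = (-7/(2 + 1))² = (-7/3)² = 49/9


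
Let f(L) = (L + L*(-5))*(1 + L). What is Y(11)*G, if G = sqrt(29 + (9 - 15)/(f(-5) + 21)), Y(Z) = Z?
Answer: 11*sqrt(101303)/59 ≈ 59.341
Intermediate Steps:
f(L) = -4*L*(1 + L) (f(L) = (L - 5*L)*(1 + L) = (-4*L)*(1 + L) = -4*L*(1 + L))
G = sqrt(101303)/59 (G = sqrt(29 + (9 - 15)/(-4*(-5)*(1 - 5) + 21)) = sqrt(29 - 6/(-4*(-5)*(-4) + 21)) = sqrt(29 - 6/(-80 + 21)) = sqrt(29 - 6/(-59)) = sqrt(29 - 6*(-1/59)) = sqrt(29 + 6/59) = sqrt(1717/59) = sqrt(101303)/59 ≈ 5.3946)
Y(11)*G = 11*(sqrt(101303)/59) = 11*sqrt(101303)/59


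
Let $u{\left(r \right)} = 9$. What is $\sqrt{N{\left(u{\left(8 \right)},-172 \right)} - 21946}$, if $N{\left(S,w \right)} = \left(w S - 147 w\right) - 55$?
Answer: $\sqrt{1735} \approx 41.653$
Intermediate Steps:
$N{\left(S,w \right)} = -55 - 147 w + S w$ ($N{\left(S,w \right)} = \left(S w - 147 w\right) - 55 = \left(- 147 w + S w\right) - 55 = -55 - 147 w + S w$)
$\sqrt{N{\left(u{\left(8 \right)},-172 \right)} - 21946} = \sqrt{\left(-55 - -25284 + 9 \left(-172\right)\right) - 21946} = \sqrt{\left(-55 + 25284 - 1548\right) - 21946} = \sqrt{23681 - 21946} = \sqrt{1735}$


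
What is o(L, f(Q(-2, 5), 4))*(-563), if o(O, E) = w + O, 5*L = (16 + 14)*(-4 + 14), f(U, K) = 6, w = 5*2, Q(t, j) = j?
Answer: -39410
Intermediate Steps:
w = 10
L = 60 (L = ((16 + 14)*(-4 + 14))/5 = (30*10)/5 = (⅕)*300 = 60)
o(O, E) = 10 + O
o(L, f(Q(-2, 5), 4))*(-563) = (10 + 60)*(-563) = 70*(-563) = -39410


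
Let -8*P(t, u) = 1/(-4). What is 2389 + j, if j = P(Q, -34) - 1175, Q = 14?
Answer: 38849/32 ≈ 1214.0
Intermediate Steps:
P(t, u) = 1/32 (P(t, u) = -1/8/(-4) = -1/8*(-1/4) = 1/32)
j = -37599/32 (j = 1/32 - 1175 = -37599/32 ≈ -1175.0)
2389 + j = 2389 - 37599/32 = 38849/32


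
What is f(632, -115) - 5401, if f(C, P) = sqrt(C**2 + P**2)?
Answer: -5401 + sqrt(412649) ≈ -4758.6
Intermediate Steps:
f(632, -115) - 5401 = sqrt(632**2 + (-115)**2) - 5401 = sqrt(399424 + 13225) - 5401 = sqrt(412649) - 5401 = -5401 + sqrt(412649)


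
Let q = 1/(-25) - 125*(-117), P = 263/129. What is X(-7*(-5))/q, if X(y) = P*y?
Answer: 32875/6737928 ≈ 0.0048791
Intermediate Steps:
P = 263/129 (P = 263*(1/129) = 263/129 ≈ 2.0388)
q = 365624/25 (q = -1/25 + 14625 = 365624/25 ≈ 14625.)
X(y) = 263*y/129
X(-7*(-5))/q = (263*(-7*(-5))/129)/(365624/25) = ((263/129)*35)*(25/365624) = (9205/129)*(25/365624) = 32875/6737928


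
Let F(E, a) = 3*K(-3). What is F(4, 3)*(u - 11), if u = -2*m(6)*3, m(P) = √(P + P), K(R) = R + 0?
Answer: 99 + 108*√3 ≈ 286.06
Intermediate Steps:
K(R) = R
m(P) = √2*√P (m(P) = √(2*P) = √2*√P)
F(E, a) = -9 (F(E, a) = 3*(-3) = -9)
u = -12*√3 (u = -2*√2*√6*3 = -4*√3*3 = -12*√3 ≈ -20.785)
F(4, 3)*(u - 11) = -9*(-12*√3 - 11) = -9*(-11 - 12*√3) = 99 + 108*√3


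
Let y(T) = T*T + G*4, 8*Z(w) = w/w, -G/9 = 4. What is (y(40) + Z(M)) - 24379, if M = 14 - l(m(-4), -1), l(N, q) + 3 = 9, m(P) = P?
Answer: -183383/8 ≈ -22923.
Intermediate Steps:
G = -36 (G = -9*4 = -36)
l(N, q) = 6 (l(N, q) = -3 + 9 = 6)
M = 8 (M = 14 - 1*6 = 14 - 6 = 8)
Z(w) = 1/8 (Z(w) = (w/w)/8 = (1/8)*1 = 1/8)
y(T) = -144 + T**2 (y(T) = T*T - 36*4 = T**2 - 144 = -144 + T**2)
(y(40) + Z(M)) - 24379 = ((-144 + 40**2) + 1/8) - 24379 = ((-144 + 1600) + 1/8) - 24379 = (1456 + 1/8) - 24379 = 11649/8 - 24379 = -183383/8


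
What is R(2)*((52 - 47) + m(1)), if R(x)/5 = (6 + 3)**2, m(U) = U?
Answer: 2430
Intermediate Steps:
R(x) = 405 (R(x) = 5*(6 + 3)**2 = 5*9**2 = 5*81 = 405)
R(2)*((52 - 47) + m(1)) = 405*((52 - 47) + 1) = 405*(5 + 1) = 405*6 = 2430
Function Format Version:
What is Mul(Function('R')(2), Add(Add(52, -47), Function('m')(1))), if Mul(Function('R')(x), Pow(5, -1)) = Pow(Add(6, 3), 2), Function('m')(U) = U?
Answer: 2430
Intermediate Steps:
Function('R')(x) = 405 (Function('R')(x) = Mul(5, Pow(Add(6, 3), 2)) = Mul(5, Pow(9, 2)) = Mul(5, 81) = 405)
Mul(Function('R')(2), Add(Add(52, -47), Function('m')(1))) = Mul(405, Add(Add(52, -47), 1)) = Mul(405, Add(5, 1)) = Mul(405, 6) = 2430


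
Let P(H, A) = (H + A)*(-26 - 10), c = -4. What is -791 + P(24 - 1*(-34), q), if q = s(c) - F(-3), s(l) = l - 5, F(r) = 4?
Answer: -2411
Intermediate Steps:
s(l) = -5 + l
q = -13 (q = (-5 - 4) - 1*4 = -9 - 4 = -13)
P(H, A) = -36*A - 36*H (P(H, A) = (A + H)*(-36) = -36*A - 36*H)
-791 + P(24 - 1*(-34), q) = -791 + (-36*(-13) - 36*(24 - 1*(-34))) = -791 + (468 - 36*(24 + 34)) = -791 + (468 - 36*58) = -791 + (468 - 2088) = -791 - 1620 = -2411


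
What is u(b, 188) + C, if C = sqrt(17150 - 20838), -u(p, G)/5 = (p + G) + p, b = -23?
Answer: -710 + 2*I*sqrt(922) ≈ -710.0 + 60.729*I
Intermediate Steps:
u(p, G) = -10*p - 5*G (u(p, G) = -5*((p + G) + p) = -5*((G + p) + p) = -5*(G + 2*p) = -10*p - 5*G)
C = 2*I*sqrt(922) (C = sqrt(-3688) = 2*I*sqrt(922) ≈ 60.729*I)
u(b, 188) + C = (-10*(-23) - 5*188) + 2*I*sqrt(922) = (230 - 940) + 2*I*sqrt(922) = -710 + 2*I*sqrt(922)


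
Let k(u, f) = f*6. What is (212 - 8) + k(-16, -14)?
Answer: 120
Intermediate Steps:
k(u, f) = 6*f
(212 - 8) + k(-16, -14) = (212 - 8) + 6*(-14) = 204 - 84 = 120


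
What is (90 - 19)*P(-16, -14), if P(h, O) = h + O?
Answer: -2130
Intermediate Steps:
P(h, O) = O + h
(90 - 19)*P(-16, -14) = (90 - 19)*(-14 - 16) = 71*(-30) = -2130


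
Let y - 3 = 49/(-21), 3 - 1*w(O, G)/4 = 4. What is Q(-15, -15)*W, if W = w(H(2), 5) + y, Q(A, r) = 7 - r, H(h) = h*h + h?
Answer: -220/3 ≈ -73.333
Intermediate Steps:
H(h) = h + h**2 (H(h) = h**2 + h = h + h**2)
w(O, G) = -4 (w(O, G) = 12 - 4*4 = 12 - 16 = -4)
y = 2/3 (y = 3 + 49/(-21) = 3 + 49*(-1/21) = 3 - 7/3 = 2/3 ≈ 0.66667)
W = -10/3 (W = -4 + 2/3 = -10/3 ≈ -3.3333)
Q(-15, -15)*W = (7 - 1*(-15))*(-10/3) = (7 + 15)*(-10/3) = 22*(-10/3) = -220/3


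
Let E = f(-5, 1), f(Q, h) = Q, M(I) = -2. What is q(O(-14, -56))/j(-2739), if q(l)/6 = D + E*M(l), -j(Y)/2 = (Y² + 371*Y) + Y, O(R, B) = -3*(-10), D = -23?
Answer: 13/2161071 ≈ 6.0155e-6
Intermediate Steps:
O(R, B) = 30
E = -5
j(Y) = -744*Y - 2*Y² (j(Y) = -2*((Y² + 371*Y) + Y) = -2*(Y² + 372*Y) = -744*Y - 2*Y²)
q(l) = -78 (q(l) = 6*(-23 - 5*(-2)) = 6*(-23 + 10) = 6*(-13) = -78)
q(O(-14, -56))/j(-2739) = -78*1/(5478*(372 - 2739)) = -78/((-2*(-2739)*(-2367))) = -78/(-12966426) = -78*(-1/12966426) = 13/2161071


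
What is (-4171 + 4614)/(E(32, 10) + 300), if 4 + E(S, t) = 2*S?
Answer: 443/360 ≈ 1.2306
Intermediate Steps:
E(S, t) = -4 + 2*S
(-4171 + 4614)/(E(32, 10) + 300) = (-4171 + 4614)/((-4 + 2*32) + 300) = 443/((-4 + 64) + 300) = 443/(60 + 300) = 443/360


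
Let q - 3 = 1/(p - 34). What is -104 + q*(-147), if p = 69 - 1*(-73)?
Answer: -19669/36 ≈ -546.36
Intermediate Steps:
p = 142 (p = 69 + 73 = 142)
q = 325/108 (q = 3 + 1/(142 - 34) = 3 + 1/108 = 325/108 ≈ 3.0093)
-104 + q*(-147) = -104 + (325/108)*(-147) = -104 - 15925/36 = -19669/36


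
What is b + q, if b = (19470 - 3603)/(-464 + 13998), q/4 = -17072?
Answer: -924193925/13534 ≈ -68287.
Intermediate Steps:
q = -68288 (q = 4*(-17072) = -68288)
b = 15867/13534 ≈ 1.1724
b + q = 15867/13534 - 68288 = -924193925/13534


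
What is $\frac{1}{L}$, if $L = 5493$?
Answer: $\frac{1}{5493} \approx 0.00018205$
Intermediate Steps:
$\frac{1}{L} = \frac{1}{5493}$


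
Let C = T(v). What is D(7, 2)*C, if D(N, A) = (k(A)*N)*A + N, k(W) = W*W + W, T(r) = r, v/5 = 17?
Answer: 7735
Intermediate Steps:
v = 85 (v = 5*17 = 85)
k(W) = W + W² (k(W) = W² + W = W + W²)
D(N, A) = N + N*A²*(1 + A) (D(N, A) = ((A*(1 + A))*N)*A + N = (A*N*(1 + A))*A + N = N*A²*(1 + A) + N = N + N*A²*(1 + A))
C = 85
D(7, 2)*C = (7*(1 + 2²*(1 + 2)))*85 = (7*(1 + 4*3))*85 = (7*(1 + 12))*85 = (7*13)*85 = 91*85 = 7735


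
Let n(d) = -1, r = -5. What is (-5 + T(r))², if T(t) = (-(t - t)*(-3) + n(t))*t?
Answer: 0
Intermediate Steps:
T(t) = -t (T(t) = (-(t - t)*(-3) - 1)*t = (-1*0*(-3) - 1)*t = (0*(-3) - 1)*t = (0 - 1)*t = -t)
(-5 + T(r))² = (-5 - 1*(-5))² = (-5 + 5)² = 0² = 0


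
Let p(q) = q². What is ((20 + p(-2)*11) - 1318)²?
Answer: 1572516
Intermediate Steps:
((20 + p(-2)*11) - 1318)² = ((20 + (-2)²*11) - 1318)² = ((20 + 4*11) - 1318)² = ((20 + 44) - 1318)² = (64 - 1318)² = (-1254)² = 1572516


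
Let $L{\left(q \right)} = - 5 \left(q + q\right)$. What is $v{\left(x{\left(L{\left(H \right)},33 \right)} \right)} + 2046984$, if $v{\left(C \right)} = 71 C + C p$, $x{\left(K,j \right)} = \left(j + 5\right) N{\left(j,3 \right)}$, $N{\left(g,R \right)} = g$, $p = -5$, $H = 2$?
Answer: $2129748$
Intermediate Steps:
$L{\left(q \right)} = - 10 q$ ($L{\left(q \right)} = - 5 \cdot 2 q = - 10 q$)
$x{\left(K,j \right)} = j \left(5 + j\right)$ ($x{\left(K,j \right)} = \left(j + 5\right) j = \left(5 + j\right) j = j \left(5 + j\right)$)
$v{\left(C \right)} = 66 C$ ($v{\left(C \right)} = 71 C + C \left(-5\right) = 71 C - 5 C = 66 C$)
$v{\left(x{\left(L{\left(H \right)},33 \right)} \right)} + 2046984 = 66 \cdot 33 \left(5 + 33\right) + 2046984 = 66 \cdot 33 \cdot 38 + 2046984 = 66 \cdot 1254 + 2046984 = 82764 + 2046984 = 2129748$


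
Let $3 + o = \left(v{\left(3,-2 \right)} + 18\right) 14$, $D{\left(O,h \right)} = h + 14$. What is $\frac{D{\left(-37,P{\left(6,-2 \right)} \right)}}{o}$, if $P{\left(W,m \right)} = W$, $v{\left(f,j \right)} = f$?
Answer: $\frac{20}{291} \approx 0.068729$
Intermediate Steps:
$D{\left(O,h \right)} = 14 + h$
$o = 291$ ($o = -3 + \left(3 + 18\right) 14 = -3 + 21 \cdot 14 = -3 + 294 = 291$)
$\frac{D{\left(-37,P{\left(6,-2 \right)} \right)}}{o} = \frac{14 + 6}{291} = 20 \cdot \frac{1}{291} = \frac{20}{291}$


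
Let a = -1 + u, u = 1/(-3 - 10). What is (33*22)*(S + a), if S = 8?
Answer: 65340/13 ≈ 5026.2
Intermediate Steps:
u = -1/13 (u = 1/(-13) = -1/13 ≈ -0.076923)
a = -14/13 (a = -1 - 1/13 = -14/13 ≈ -1.0769)
(33*22)*(S + a) = (33*22)*(8 - 14/13) = 726*(90/13) = 65340/13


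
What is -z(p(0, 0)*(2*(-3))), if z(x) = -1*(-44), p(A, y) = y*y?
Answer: -44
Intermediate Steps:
p(A, y) = y²
z(x) = 44
-z(p(0, 0)*(2*(-3))) = -1*44 = -44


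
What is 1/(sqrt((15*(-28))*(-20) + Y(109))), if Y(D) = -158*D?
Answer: -I*sqrt(8822)/8822 ≈ -0.010647*I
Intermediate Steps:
1/(sqrt((15*(-28))*(-20) + Y(109))) = 1/(sqrt((15*(-28))*(-20) - 158*109)) = 1/(sqrt(-420*(-20) - 17222)) = 1/(sqrt(8400 - 17222)) = 1/(sqrt(-8822)) = 1/(I*sqrt(8822)) = -I*sqrt(8822)/8822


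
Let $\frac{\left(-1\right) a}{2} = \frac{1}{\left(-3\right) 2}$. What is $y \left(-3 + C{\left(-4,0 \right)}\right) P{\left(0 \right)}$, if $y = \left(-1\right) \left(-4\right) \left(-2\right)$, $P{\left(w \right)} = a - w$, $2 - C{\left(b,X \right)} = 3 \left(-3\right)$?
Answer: $- \frac{64}{3} \approx -21.333$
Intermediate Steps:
$a = \frac{1}{3}$ ($a = - \frac{2}{\left(-3\right) 2} = - \frac{2}{-6} = \left(-2\right) \left(- \frac{1}{6}\right) = \frac{1}{3} \approx 0.33333$)
$C{\left(b,X \right)} = 11$ ($C{\left(b,X \right)} = 2 - 3 \left(-3\right) = 2 - -9 = 2 + 9 = 11$)
$P{\left(w \right)} = \frac{1}{3} - w$
$y = -8$ ($y = 4 \left(-2\right) = -8$)
$y \left(-3 + C{\left(-4,0 \right)}\right) P{\left(0 \right)} = - 8 \left(-3 + 11\right) \left(\frac{1}{3} - 0\right) = \left(-8\right) 8 \left(\frac{1}{3} + 0\right) = \left(-64\right) \frac{1}{3} = - \frac{64}{3}$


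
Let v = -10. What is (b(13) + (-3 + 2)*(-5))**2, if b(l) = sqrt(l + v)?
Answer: (5 + sqrt(3))**2 ≈ 45.320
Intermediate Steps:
b(l) = sqrt(-10 + l) (b(l) = sqrt(l - 10) = sqrt(-10 + l))
(b(13) + (-3 + 2)*(-5))**2 = (sqrt(-10 + 13) + (-3 + 2)*(-5))**2 = (sqrt(3) - 1*(-5))**2 = (sqrt(3) + 5)**2 = (5 + sqrt(3))**2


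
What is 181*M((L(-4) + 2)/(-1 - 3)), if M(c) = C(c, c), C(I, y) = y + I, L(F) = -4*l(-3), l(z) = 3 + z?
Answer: -181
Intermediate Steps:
L(F) = 0 (L(F) = -4*(3 - 3) = -4*0 = 0)
C(I, y) = I + y
M(c) = 2*c (M(c) = c + c = 2*c)
181*M((L(-4) + 2)/(-1 - 3)) = 181*(2*((0 + 2)/(-1 - 3))) = 181*(2*(2/(-4))) = 181*(2*(2*(-¼))) = 181*(2*(-½)) = 181*(-1) = -181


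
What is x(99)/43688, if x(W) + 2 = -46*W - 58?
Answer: -2307/21844 ≈ -0.10561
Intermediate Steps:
x(W) = -60 - 46*W (x(W) = -2 + (-46*W - 58) = -2 + (-58 - 46*W) = -60 - 46*W)
x(99)/43688 = (-60 - 46*99)/43688 = (-60 - 4554)*(1/43688) = -4614*1/43688 = -2307/21844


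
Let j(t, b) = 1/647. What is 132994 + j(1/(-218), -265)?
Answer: 86047119/647 ≈ 1.3299e+5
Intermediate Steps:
j(t, b) = 1/647
132994 + j(1/(-218), -265) = 132994 + 1/647 = 86047119/647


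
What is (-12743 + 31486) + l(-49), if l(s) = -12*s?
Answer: 19331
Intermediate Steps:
(-12743 + 31486) + l(-49) = (-12743 + 31486) - 12*(-49) = 18743 + 588 = 19331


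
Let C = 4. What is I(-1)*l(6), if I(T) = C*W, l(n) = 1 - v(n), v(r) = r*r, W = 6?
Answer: -840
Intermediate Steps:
v(r) = r²
l(n) = 1 - n²
I(T) = 24 (I(T) = 4*6 = 24)
I(-1)*l(6) = 24*(1 - 1*6²) = 24*(1 - 1*36) = 24*(1 - 36) = 24*(-35) = -840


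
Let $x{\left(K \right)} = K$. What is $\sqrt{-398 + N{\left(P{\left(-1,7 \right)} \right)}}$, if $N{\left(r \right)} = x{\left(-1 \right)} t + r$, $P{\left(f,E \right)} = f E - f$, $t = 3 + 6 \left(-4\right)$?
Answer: $i \sqrt{383} \approx 19.57 i$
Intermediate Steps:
$t = -21$ ($t = 3 - 24 = -21$)
$P{\left(f,E \right)} = - f + E f$ ($P{\left(f,E \right)} = E f - f = - f + E f$)
$N{\left(r \right)} = 21 + r$ ($N{\left(r \right)} = \left(-1\right) \left(-21\right) + r = 21 + r$)
$\sqrt{-398 + N{\left(P{\left(-1,7 \right)} \right)}} = \sqrt{-398 + \left(21 - \left(-1 + 7\right)\right)} = \sqrt{-398 + \left(21 - 6\right)} = \sqrt{-398 + 15} = \sqrt{-383} = i \sqrt{383}$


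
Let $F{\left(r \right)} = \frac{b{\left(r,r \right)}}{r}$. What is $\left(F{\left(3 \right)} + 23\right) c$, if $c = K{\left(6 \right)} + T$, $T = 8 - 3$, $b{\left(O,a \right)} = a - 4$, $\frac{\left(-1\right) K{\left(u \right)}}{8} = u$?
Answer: $- \frac{2924}{3} \approx -974.67$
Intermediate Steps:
$K{\left(u \right)} = - 8 u$
$b{\left(O,a \right)} = -4 + a$ ($b{\left(O,a \right)} = a - 4 = -4 + a$)
$T = 5$
$F{\left(r \right)} = \frac{-4 + r}{r}$
$c = -43$ ($c = \left(-8\right) 6 + 5 = -48 + 5 = -43$)
$\left(F{\left(3 \right)} + 23\right) c = \left(\frac{-4 + 3}{3} + 23\right) \left(-43\right) = \left(\frac{1}{3} \left(-1\right) + 23\right) \left(-43\right) = \left(- \frac{1}{3} + 23\right) \left(-43\right) = \frac{68}{3} \left(-43\right) = - \frac{2924}{3}$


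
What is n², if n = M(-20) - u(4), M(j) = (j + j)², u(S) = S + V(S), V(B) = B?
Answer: 2534464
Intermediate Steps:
u(S) = 2*S (u(S) = S + S = 2*S)
M(j) = 4*j² (M(j) = (2*j)² = 4*j²)
n = 1592 (n = 4*(-20)² - 2*4 = 4*400 - 1*8 = 1600 - 8 = 1592)
n² = 1592² = 2534464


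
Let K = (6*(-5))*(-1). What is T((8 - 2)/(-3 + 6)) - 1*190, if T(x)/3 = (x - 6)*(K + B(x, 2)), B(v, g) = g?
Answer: -574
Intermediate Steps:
K = 30 (K = -30*(-1) = 30)
T(x) = -576 + 96*x (T(x) = 3*((x - 6)*(30 + 2)) = 3*((-6 + x)*32) = 3*(-192 + 32*x) = -576 + 96*x)
T((8 - 2)/(-3 + 6)) - 1*190 = (-576 + 96*((8 - 2)/(-3 + 6))) - 1*190 = (-576 + 96*(6/3)) - 190 = (-576 + 96*(6*(⅓))) - 190 = (-576 + 96*2) - 190 = (-576 + 192) - 190 = -384 - 190 = -574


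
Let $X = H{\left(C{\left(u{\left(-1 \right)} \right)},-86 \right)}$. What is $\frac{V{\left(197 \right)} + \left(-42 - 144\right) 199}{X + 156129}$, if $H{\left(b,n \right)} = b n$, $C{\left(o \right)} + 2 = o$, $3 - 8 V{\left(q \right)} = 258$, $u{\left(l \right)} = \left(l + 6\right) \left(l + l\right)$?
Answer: $- \frac{98789}{419096} \approx -0.23572$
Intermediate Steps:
$u{\left(l \right)} = 2 l \left(6 + l\right)$ ($u{\left(l \right)} = \left(6 + l\right) 2 l = 2 l \left(6 + l\right)$)
$V{\left(q \right)} = - \frac{255}{8}$ ($V{\left(q \right)} = \frac{3}{8} - \frac{129}{4} = - \frac{255}{8}$)
$C{\left(o \right)} = -2 + o$
$X = 1032$ ($X = \left(-2 + 2 \left(-1\right) \left(6 - 1\right)\right) \left(-86\right) = \left(-2 + 2 \left(-1\right) 5\right) \left(-86\right) = \left(-2 - 10\right) \left(-86\right) = \left(-12\right) \left(-86\right) = 1032$)
$\frac{V{\left(197 \right)} + \left(-42 - 144\right) 199}{X + 156129} = \frac{- \frac{255}{8} + \left(-42 - 144\right) 199}{1032 + 156129} = \frac{- \frac{255}{8} - 37014}{157161} = \left(- \frac{255}{8} - 37014\right) \frac{1}{157161} = \left(- \frac{296367}{8}\right) \frac{1}{157161} = - \frac{98789}{419096}$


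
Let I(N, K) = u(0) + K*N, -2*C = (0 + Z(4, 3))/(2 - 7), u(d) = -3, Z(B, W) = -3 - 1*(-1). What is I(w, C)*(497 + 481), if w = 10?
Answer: -4890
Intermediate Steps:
Z(B, W) = -2 (Z(B, W) = -3 + 1 = -2)
C = -⅕ (C = -(0 - 2)/(2*(2 - 7)) = -(-1)/(-5) = -(-1)*(-1)/5 = -½*⅖ = -⅕ ≈ -0.20000)
I(N, K) = -3 + K*N
I(w, C)*(497 + 481) = (-3 - ⅕*10)*(497 + 481) = (-3 - 2)*978 = -5*978 = -4890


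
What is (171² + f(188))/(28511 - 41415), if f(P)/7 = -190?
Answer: -27911/12904 ≈ -2.1630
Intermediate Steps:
f(P) = -1330 (f(P) = 7*(-190) = -1330)
(171² + f(188))/(28511 - 41415) = (171² - 1330)/(28511 - 41415) = (29241 - 1330)/(-12904) = 27911*(-1/12904) = -27911/12904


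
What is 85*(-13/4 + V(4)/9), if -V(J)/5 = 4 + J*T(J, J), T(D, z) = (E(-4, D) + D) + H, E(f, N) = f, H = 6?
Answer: -57545/36 ≈ -1598.5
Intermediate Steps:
T(D, z) = 2 + D (T(D, z) = (-4 + D) + 6 = 2 + D)
V(J) = -20 - 5*J*(2 + J) (V(J) = -5*(4 + J*(2 + J)) = -20 - 5*J*(2 + J))
85*(-13/4 + V(4)/9) = 85*(-13/4 + (-20 - 5*4*(2 + 4))/9) = 85*(-13*¼ + (-20 - 5*4*6)*(⅑)) = 85*(-13/4 + (-20 - 120)*(⅑)) = 85*(-13/4 - 140*⅑) = 85*(-13/4 - 140/9) = 85*(-677/36) = -57545/36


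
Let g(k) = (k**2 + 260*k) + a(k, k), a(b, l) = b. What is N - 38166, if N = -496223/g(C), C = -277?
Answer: -169647935/4432 ≈ -38278.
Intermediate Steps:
g(k) = k**2 + 261*k (g(k) = (k**2 + 260*k) + k = k**2 + 261*k)
N = -496223/4432 (N = -496223*(-1/(277*(261 - 277))) = -496223/((-277*(-16))) = -496223/4432 ≈ -111.96)
N - 38166 = -496223/4432 - 38166 = -169647935/4432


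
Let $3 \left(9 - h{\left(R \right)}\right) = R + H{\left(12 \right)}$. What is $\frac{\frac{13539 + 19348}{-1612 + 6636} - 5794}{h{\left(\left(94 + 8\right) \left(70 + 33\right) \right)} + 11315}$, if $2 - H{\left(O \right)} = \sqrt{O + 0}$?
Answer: $- \frac{255841211031}{345751230352} + \frac{87228507 \sqrt{3}}{1383004921408} \approx -0.73985$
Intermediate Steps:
$H{\left(O \right)} = 2 - \sqrt{O}$ ($H{\left(O \right)} = 2 - \sqrt{O + 0} = 2 - \sqrt{O}$)
$h{\left(R \right)} = \frac{25}{3} - \frac{R}{3} + \frac{2 \sqrt{3}}{3}$ ($h{\left(R \right)} = 9 - \frac{R + \left(2 - \sqrt{12}\right)}{3} = 9 - \frac{R + \left(2 - 2 \sqrt{3}\right)}{3} = 9 - \frac{2 + R - 2 \sqrt{3}}{3} = 9 - \left(\frac{2}{3} - \frac{2 \sqrt{3}}{3} + \frac{R}{3}\right) = \frac{25}{3} - \frac{R}{3} + \frac{2 \sqrt{3}}{3}$)
$\frac{\frac{13539 + 19348}{-1612 + 6636} - 5794}{h{\left(\left(94 + 8\right) \left(70 + 33\right) \right)} + 11315} = \frac{\frac{13539 + 19348}{-1612 + 6636} - 5794}{\left(\frac{25}{3} - \frac{\left(94 + 8\right) \left(70 + 33\right)}{3} + \frac{2 \sqrt{3}}{3}\right) + 11315} = \frac{\frac{32887}{5024} - 5794}{\left(\frac{25}{3} - \frac{102 \cdot 103}{3} + \frac{2 \sqrt{3}}{3}\right) + 11315} = \frac{32887 \cdot \frac{1}{5024} - 5794}{\left(\frac{25}{3} - 3502 + \frac{2 \sqrt{3}}{3}\right) + 11315} = \frac{\frac{32887}{5024} - 5794}{\left(\frac{25}{3} - 3502 + \frac{2 \sqrt{3}}{3}\right) + 11315} = - \frac{29076169}{5024 \left(\left(- \frac{10481}{3} + \frac{2 \sqrt{3}}{3}\right) + 11315\right)} = - \frac{29076169}{5024 \left(\frac{23464}{3} + \frac{2 \sqrt{3}}{3}\right)}$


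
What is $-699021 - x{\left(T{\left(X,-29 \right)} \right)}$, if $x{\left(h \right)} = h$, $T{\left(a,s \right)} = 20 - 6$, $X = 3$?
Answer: $-699035$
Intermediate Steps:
$T{\left(a,s \right)} = 14$
$-699021 - x{\left(T{\left(X,-29 \right)} \right)} = -699021 - 14 = -699035$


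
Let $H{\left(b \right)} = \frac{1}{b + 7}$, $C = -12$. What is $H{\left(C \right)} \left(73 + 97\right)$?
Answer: $-34$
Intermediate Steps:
$H{\left(b \right)} = \frac{1}{7 + b}$
$H{\left(C \right)} \left(73 + 97\right) = \frac{73 + 97}{7 - 12} = \frac{1}{-5} \cdot 170 = \left(- \frac{1}{5}\right) 170 = -34$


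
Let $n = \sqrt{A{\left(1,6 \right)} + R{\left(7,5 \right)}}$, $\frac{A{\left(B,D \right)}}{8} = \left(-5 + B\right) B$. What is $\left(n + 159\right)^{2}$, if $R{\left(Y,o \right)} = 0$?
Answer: $25249 + 1272 i \sqrt{2} \approx 25249.0 + 1798.9 i$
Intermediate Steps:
$A{\left(B,D \right)} = 8 B \left(-5 + B\right)$ ($A{\left(B,D \right)} = 8 \left(-5 + B\right) B = 8 B \left(-5 + B\right)$)
$n = 4 i \sqrt{2}$ ($n = \sqrt{8 \cdot 1 \left(-5 + 1\right) + 0} = \sqrt{8 \cdot 1 \left(-4\right) + 0} = \sqrt{-32 + 0} = \sqrt{-32} = 4 i \sqrt{2} \approx 5.6569 i$)
$\left(n + 159\right)^{2} = \left(4 i \sqrt{2} + 159\right)^{2} = \left(159 + 4 i \sqrt{2}\right)^{2}$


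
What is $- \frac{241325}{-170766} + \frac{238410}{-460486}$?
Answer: $\frac{35207230945}{39317676138} \approx 0.89546$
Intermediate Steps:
$- \frac{241325}{-170766} + \frac{238410}{-460486} = \left(-241325\right) \left(- \frac{1}{170766}\right) + 238410 \left(- \frac{1}{460486}\right) = \frac{241325}{170766} - \frac{119205}{230243} = \frac{35207230945}{39317676138}$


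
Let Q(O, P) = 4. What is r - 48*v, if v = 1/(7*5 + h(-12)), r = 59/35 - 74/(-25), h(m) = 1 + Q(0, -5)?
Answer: 603/175 ≈ 3.4457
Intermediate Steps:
h(m) = 5 (h(m) = 1 + 4 = 5)
r = 813/175 (r = 59*(1/35) - 74*(-1/25) = 59/35 + 74/25 = 813/175 ≈ 4.6457)
v = 1/40 (v = 1/(7*5 + 5) = 1/(35 + 5) = 1/40 ≈ 0.025000)
r - 48*v = 813/175 - 48*1/40 = 813/175 - 6/5 = 603/175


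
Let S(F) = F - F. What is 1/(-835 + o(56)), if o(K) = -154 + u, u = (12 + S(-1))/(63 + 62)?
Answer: -125/123613 ≈ -0.0010112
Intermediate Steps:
S(F) = 0
u = 12/125 (u = (12 + 0)/(63 + 62) = 12/125 ≈ 0.096000)
o(K) = -19238/125 (o(K) = -154 + 12/125 = -19238/125)
1/(-835 + o(56)) = 1/(-835 - 19238/125) = 1/(-123613/125) = -125/123613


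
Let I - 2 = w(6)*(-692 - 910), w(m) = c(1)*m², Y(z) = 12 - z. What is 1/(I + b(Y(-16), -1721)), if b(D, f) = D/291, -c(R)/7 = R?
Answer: 291/117478474 ≈ 2.4770e-6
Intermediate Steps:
c(R) = -7*R
w(m) = -7*m² (w(m) = (-7*1)*m² = -7*m²)
b(D, f) = D/291 (b(D, f) = D*(1/291) = D/291)
I = 403706 (I = 2 + (-7*6²)*(-692 - 910) = 2 - 7*36*(-1602) = 2 - 252*(-1602) = 2 + 403704 = 403706)
1/(I + b(Y(-16), -1721)) = 1/(403706 + (12 - 1*(-16))/291) = 1/(403706 + (12 + 16)/291) = 1/(403706 + (1/291)*28) = 1/(403706 + 28/291) = 1/(117478474/291) = 291/117478474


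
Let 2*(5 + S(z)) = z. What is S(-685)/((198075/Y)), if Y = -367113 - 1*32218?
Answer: 399331/570 ≈ 700.58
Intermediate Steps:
S(z) = -5 + z/2
Y = -399331 (Y = -367113 - 32218 = -399331)
S(-685)/((198075/Y)) = (-5 + (½)*(-685))/((198075/(-399331))) = (-5 - 685/2)/((198075*(-1/399331))) = -695/(2*(-198075/399331)) = -695/2*(-399331/198075) = 399331/570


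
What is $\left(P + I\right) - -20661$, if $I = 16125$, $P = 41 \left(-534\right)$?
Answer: $14892$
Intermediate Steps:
$P = -21894$
$\left(P + I\right) - -20661 = \left(-21894 + 16125\right) - -20661 = -5769 + 20661 = 14892$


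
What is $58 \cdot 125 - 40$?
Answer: $7210$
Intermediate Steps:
$58 \cdot 125 - 40 = 7250 - 40 = 7210$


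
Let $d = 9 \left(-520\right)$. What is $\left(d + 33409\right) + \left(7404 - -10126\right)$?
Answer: $46259$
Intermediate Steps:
$d = -4680$
$\left(d + 33409\right) + \left(7404 - -10126\right) = \left(-4680 + 33409\right) + \left(7404 - -10126\right) = 28729 + \left(7404 + 10126\right) = 28729 + 17530 = 46259$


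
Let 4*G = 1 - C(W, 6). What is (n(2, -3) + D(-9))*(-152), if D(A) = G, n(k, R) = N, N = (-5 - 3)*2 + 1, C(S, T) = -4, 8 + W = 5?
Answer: 2090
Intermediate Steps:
W = -3 (W = -8 + 5 = -3)
N = -15 (N = -8*2 + 1 = -16 + 1 = -15)
G = 5/4 (G = (1 - 1*(-4))/4 = (1 + 4)/4 = (¼)*5 = 5/4 ≈ 1.2500)
n(k, R) = -15
D(A) = 5/4
(n(2, -3) + D(-9))*(-152) = (-15 + 5/4)*(-152) = -55/4*(-152) = 2090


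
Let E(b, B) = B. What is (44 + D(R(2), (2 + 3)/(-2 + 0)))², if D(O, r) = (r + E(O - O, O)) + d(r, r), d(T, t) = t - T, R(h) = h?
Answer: 7569/4 ≈ 1892.3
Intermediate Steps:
D(O, r) = O + r (D(O, r) = (r + O) + (r - r) = (O + r) + 0 = O + r)
(44 + D(R(2), (2 + 3)/(-2 + 0)))² = (44 + (2 + (2 + 3)/(-2 + 0)))² = (44 + (2 + 5/(-2)))² = (44 + (2 + 5*(-½)))² = (44 + (2 - 5/2))² = (44 - ½)² = (87/2)² = 7569/4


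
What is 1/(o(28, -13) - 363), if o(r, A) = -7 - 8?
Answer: -1/378 ≈ -0.0026455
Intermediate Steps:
o(r, A) = -15
1/(o(28, -13) - 363) = 1/(-15 - 363) = 1/(-378) = -1/378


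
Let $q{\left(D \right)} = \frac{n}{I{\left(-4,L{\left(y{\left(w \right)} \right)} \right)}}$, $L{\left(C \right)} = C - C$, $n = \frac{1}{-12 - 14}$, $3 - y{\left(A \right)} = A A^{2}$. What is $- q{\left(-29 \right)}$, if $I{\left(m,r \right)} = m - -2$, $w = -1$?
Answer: $- \frac{1}{52} \approx -0.019231$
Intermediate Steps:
$y{\left(A \right)} = 3 - A^{3}$ ($y{\left(A \right)} = 3 - A A^{2} = 3 - A^{3}$)
$n = - \frac{1}{26}$ ($n = \frac{1}{-26} = - \frac{1}{26} \approx -0.038462$)
$L{\left(C \right)} = 0$
$I{\left(m,r \right)} = 2 + m$ ($I{\left(m,r \right)} = m + 2 = 2 + m$)
$q{\left(D \right)} = \frac{1}{52}$ ($q{\left(D \right)} = - \frac{1}{26 \left(2 - 4\right)} = - \frac{1}{26 \left(-2\right)} = \left(- \frac{1}{26}\right) \left(- \frac{1}{2}\right) = \frac{1}{52}$)
$- q{\left(-29 \right)} = \left(-1\right) \frac{1}{52} = - \frac{1}{52}$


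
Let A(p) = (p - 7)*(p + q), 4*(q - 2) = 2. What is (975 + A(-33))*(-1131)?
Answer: -2482545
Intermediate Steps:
q = 5/2 (q = 2 + (1/4)*2 = 2 + 1/2 = 5/2 ≈ 2.5000)
A(p) = (-7 + p)*(5/2 + p) (A(p) = (p - 7)*(p + 5/2) = (-7 + p)*(5/2 + p))
(975 + A(-33))*(-1131) = (975 + (-35/2 + (-33)**2 - 9/2*(-33)))*(-1131) = (975 + (-35/2 + 1089 + 297/2))*(-1131) = (975 + 1220)*(-1131) = 2195*(-1131) = -2482545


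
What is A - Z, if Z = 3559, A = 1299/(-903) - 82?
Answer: -1096374/301 ≈ -3642.4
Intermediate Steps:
A = -25115/301 (A = 1299*(-1/903) - 82 = -433/301 - 82 = -25115/301 ≈ -83.438)
A - Z = -25115/301 - 1*3559 = -25115/301 - 3559 = -1096374/301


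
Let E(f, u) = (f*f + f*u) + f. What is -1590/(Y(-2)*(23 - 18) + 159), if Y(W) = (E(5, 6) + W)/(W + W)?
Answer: -3180/173 ≈ -18.382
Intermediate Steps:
E(f, u) = f + f**2 + f*u (E(f, u) = (f**2 + f*u) + f = f + f**2 + f*u)
Y(W) = (60 + W)/(2*W) (Y(W) = (5*(1 + 5 + 6) + W)/(W + W) = (5*12 + W)/((2*W)) = (60 + W)*(1/(2*W)) = (60 + W)/(2*W))
-1590/(Y(-2)*(23 - 18) + 159) = -1590/(((1/2)*(60 - 2)/(-2))*(23 - 18) + 159) = -1590/(((1/2)*(-1/2)*58)*5 + 159) = -1590/(-29/2*5 + 159) = -1590/(-145/2 + 159) = -1590/(173/2) = (2/173)*(-1590) = -3180/173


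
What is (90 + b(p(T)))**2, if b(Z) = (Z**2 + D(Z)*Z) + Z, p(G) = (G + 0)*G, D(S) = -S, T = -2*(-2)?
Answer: 11236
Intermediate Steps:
T = 4
p(G) = G**2 (p(G) = G*G = G**2)
b(Z) = Z (b(Z) = (Z**2 + (-Z)*Z) + Z = (Z**2 - Z**2) + Z = 0 + Z = Z)
(90 + b(p(T)))**2 = (90 + 4**2)**2 = (90 + 16)**2 = 106**2 = 11236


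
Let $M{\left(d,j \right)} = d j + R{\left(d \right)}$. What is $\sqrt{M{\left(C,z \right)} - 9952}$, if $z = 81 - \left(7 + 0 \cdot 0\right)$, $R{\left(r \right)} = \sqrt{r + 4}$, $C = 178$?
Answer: $\sqrt{3220 + \sqrt{182}} \approx 56.864$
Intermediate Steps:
$R{\left(r \right)} = \sqrt{4 + r}$
$z = 74$ ($z = 81 - \left(7 + 0\right) = 81 - 7 = 74$)
$M{\left(d,j \right)} = \sqrt{4 + d} + d j$ ($M{\left(d,j \right)} = d j + \sqrt{4 + d} = \sqrt{4 + d} + d j$)
$\sqrt{M{\left(C,z \right)} - 9952} = \sqrt{\left(\sqrt{4 + 178} + 178 \cdot 74\right) - 9952} = \sqrt{\left(\sqrt{182} + 13172\right) - 9952} = \sqrt{\left(13172 + \sqrt{182}\right) - 9952} = \sqrt{3220 + \sqrt{182}}$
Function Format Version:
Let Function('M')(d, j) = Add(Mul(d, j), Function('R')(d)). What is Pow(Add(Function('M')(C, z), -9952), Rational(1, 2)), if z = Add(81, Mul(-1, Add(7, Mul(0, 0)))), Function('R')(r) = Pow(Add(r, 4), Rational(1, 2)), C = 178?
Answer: Pow(Add(3220, Pow(182, Rational(1, 2))), Rational(1, 2)) ≈ 56.864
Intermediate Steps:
Function('R')(r) = Pow(Add(4, r), Rational(1, 2))
z = 74 (z = Add(81, Mul(-1, Add(7, 0))) = Add(81, Mul(-1, 7)) = Add(81, -7) = 74)
Function('M')(d, j) = Add(Pow(Add(4, d), Rational(1, 2)), Mul(d, j)) (Function('M')(d, j) = Add(Mul(d, j), Pow(Add(4, d), Rational(1, 2))) = Add(Pow(Add(4, d), Rational(1, 2)), Mul(d, j)))
Pow(Add(Function('M')(C, z), -9952), Rational(1, 2)) = Pow(Add(Add(Pow(Add(4, 178), Rational(1, 2)), Mul(178, 74)), -9952), Rational(1, 2)) = Pow(Add(Add(Pow(182, Rational(1, 2)), 13172), -9952), Rational(1, 2)) = Pow(Add(Add(13172, Pow(182, Rational(1, 2))), -9952), Rational(1, 2)) = Pow(Add(3220, Pow(182, Rational(1, 2))), Rational(1, 2))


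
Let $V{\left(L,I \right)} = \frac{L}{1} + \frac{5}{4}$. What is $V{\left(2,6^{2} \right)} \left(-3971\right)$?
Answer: $- \frac{51623}{4} \approx -12906.0$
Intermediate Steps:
$V{\left(L,I \right)} = \frac{5}{4} + L$ ($V{\left(L,I \right)} = L 1 + 5 \cdot \frac{1}{4} = L + \frac{5}{4} = \frac{5}{4} + L$)
$V{\left(2,6^{2} \right)} \left(-3971\right) = \left(\frac{5}{4} + 2\right) \left(-3971\right) = \frac{13}{4} \left(-3971\right) = - \frac{51623}{4}$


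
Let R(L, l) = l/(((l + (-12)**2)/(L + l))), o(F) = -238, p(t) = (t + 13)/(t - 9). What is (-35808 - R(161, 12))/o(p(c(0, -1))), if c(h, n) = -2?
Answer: 465677/3094 ≈ 150.51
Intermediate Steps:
p(t) = (13 + t)/(-9 + t)
R(L, l) = l*(L + l)/(144 + l) (R(L, l) = l/(((l + 144)/(L + l))) = l/(((144 + l)/(L + l))) = l*((L + l)/(144 + l)) = l*(L + l)/(144 + l))
(-35808 - R(161, 12))/o(p(c(0, -1))) = (-35808 - 12*(161 + 12)/(144 + 12))/(-238) = (-35808 - 12*173/156)*(-1/238) = (-35808 - 1*173/13)*(-1/238) = (-35808 - 173/13)*(-1/238) = -465677/13*(-1/238) = 465677/3094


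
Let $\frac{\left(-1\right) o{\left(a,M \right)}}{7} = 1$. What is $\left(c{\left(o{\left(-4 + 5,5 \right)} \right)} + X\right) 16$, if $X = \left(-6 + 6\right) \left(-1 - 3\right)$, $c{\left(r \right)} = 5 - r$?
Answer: $192$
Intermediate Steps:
$o{\left(a,M \right)} = -7$ ($o{\left(a,M \right)} = \left(-7\right) 1 = -7$)
$X = 0$ ($X = 0 \left(-4\right) = 0$)
$\left(c{\left(o{\left(-4 + 5,5 \right)} \right)} + X\right) 16 = \left(\left(5 - -7\right) + 0\right) 16 = \left(\left(5 + 7\right) + 0\right) 16 = \left(12 + 0\right) 16 = 12 \cdot 16 = 192$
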